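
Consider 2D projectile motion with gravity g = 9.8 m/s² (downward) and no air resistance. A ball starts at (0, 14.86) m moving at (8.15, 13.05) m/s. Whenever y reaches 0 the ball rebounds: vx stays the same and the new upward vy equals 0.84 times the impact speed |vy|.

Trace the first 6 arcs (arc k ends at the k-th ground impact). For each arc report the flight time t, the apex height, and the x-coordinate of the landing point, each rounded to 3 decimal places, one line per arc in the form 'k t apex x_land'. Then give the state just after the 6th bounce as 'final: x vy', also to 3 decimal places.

Arc 1: start y=14.860, vy=13.050 → t=3.524, apex=23.549, x_land=28.720, impact vy=-21.484
  bounce: vy ← 0.84·21.484 = 18.046
Arc 2: start y=0.000, vy=18.046 → t=3.683, apex=16.616, x_land=58.736, impact vy=-18.046
  bounce: vy ← 0.84·18.046 = 15.159
Arc 3: start y=0.000, vy=15.159 → t=3.094, apex=11.724, x_land=83.949, impact vy=-15.159
  bounce: vy ← 0.84·15.159 = 12.734
Arc 4: start y=0.000, vy=12.734 → t=2.599, apex=8.273, x_land=105.129, impact vy=-12.734
  bounce: vy ← 0.84·12.734 = 10.696
Arc 5: start y=0.000, vy=10.696 → t=2.183, apex=5.837, x_land=122.919, impact vy=-10.696
  bounce: vy ← 0.84·10.696 = 8.985
Arc 6: start y=0.000, vy=8.985 → t=1.834, apex=4.119, x_land=137.863, impact vy=-8.985
  bounce: vy ← 0.84·8.985 = 7.547

1 3.524 23.549 28.720
2 3.683 16.616 58.736
3 3.094 11.724 83.949
4 2.599 8.273 105.129
5 2.183 5.837 122.919
6 1.834 4.119 137.863
final: 137.863 7.547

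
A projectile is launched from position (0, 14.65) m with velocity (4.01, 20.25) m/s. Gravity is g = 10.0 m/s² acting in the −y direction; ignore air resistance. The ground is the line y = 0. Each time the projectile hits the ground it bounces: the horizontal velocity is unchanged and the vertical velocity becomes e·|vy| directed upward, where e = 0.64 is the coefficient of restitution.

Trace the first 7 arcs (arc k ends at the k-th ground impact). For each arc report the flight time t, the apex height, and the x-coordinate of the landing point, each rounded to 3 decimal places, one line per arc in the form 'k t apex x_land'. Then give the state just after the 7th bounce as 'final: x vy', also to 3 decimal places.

Arc 1: start y=14.650, vy=20.250 → t=4.677, apex=35.153, x_land=18.753, impact vy=-26.515
  bounce: vy ← 0.64·26.515 = 16.970
Arc 2: start y=0.000, vy=16.970 → t=3.394, apex=14.399, x_land=32.363, impact vy=-16.970
  bounce: vy ← 0.64·16.970 = 10.861
Arc 3: start y=0.000, vy=10.861 → t=2.172, apex=5.898, x_land=41.073, impact vy=-10.861
  bounce: vy ← 0.64·10.861 = 6.951
Arc 4: start y=0.000, vy=6.951 → t=1.390, apex=2.416, x_land=46.648, impact vy=-6.951
  bounce: vy ← 0.64·6.951 = 4.449
Arc 5: start y=0.000, vy=4.449 → t=0.890, apex=0.989, x_land=50.215, impact vy=-4.449
  bounce: vy ← 0.64·4.449 = 2.847
Arc 6: start y=0.000, vy=2.847 → t=0.569, apex=0.405, x_land=52.499, impact vy=-2.847
  bounce: vy ← 0.64·2.847 = 1.822
Arc 7: start y=0.000, vy=1.822 → t=0.364, apex=0.166, x_land=53.960, impact vy=-1.822
  bounce: vy ← 0.64·1.822 = 1.166

1 4.677 35.153 18.753
2 3.394 14.399 32.363
3 2.172 5.898 41.073
4 1.390 2.416 46.648
5 0.890 0.989 50.215
6 0.569 0.405 52.499
7 0.364 0.166 53.960
final: 53.960 1.166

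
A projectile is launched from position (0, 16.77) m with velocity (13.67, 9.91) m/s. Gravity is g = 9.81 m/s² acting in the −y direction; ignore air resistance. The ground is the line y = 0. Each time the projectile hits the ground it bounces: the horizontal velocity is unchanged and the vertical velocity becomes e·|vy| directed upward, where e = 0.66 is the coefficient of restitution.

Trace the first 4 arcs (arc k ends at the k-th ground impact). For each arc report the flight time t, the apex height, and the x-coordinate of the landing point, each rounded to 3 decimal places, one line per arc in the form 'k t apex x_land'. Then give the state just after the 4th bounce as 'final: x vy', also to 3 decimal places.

1 3.117 21.776 42.612
2 2.781 9.485 80.632
3 1.836 4.132 105.725
4 1.212 1.800 122.286
final: 122.286 3.922

Arc 1: start y=16.770, vy=9.910 → t=3.117, apex=21.776, x_land=42.612, impact vy=-20.670
  bounce: vy ← 0.66·20.670 = 13.642
Arc 2: start y=0.000, vy=13.642 → t=2.781, apex=9.485, x_land=80.632, impact vy=-13.642
  bounce: vy ← 0.66·13.642 = 9.004
Arc 3: start y=0.000, vy=9.004 → t=1.836, apex=4.132, x_land=105.725, impact vy=-9.004
  bounce: vy ← 0.66·9.004 = 5.942
Arc 4: start y=0.000, vy=5.942 → t=1.212, apex=1.800, x_land=122.286, impact vy=-5.942
  bounce: vy ← 0.66·5.942 = 3.922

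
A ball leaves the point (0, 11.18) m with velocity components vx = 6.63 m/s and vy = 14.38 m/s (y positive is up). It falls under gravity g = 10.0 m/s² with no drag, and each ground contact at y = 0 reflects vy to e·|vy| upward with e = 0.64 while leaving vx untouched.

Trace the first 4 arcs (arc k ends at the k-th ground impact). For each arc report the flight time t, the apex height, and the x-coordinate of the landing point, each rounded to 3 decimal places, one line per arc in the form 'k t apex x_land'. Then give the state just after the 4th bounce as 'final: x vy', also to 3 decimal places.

1 3.513 21.519 23.288
2 2.655 8.814 40.894
3 1.699 3.610 52.162
4 1.088 1.479 59.373
final: 59.373 3.481

Arc 1: start y=11.180, vy=14.380 → t=3.513, apex=21.519, x_land=23.288, impact vy=-20.746
  bounce: vy ← 0.64·20.746 = 13.277
Arc 2: start y=0.000, vy=13.277 → t=2.655, apex=8.814, x_land=40.894, impact vy=-13.277
  bounce: vy ← 0.64·13.277 = 8.497
Arc 3: start y=0.000, vy=8.497 → t=1.699, apex=3.610, x_land=52.162, impact vy=-8.497
  bounce: vy ← 0.64·8.497 = 5.438
Arc 4: start y=0.000, vy=5.438 → t=1.088, apex=1.479, x_land=59.373, impact vy=-5.438
  bounce: vy ← 0.64·5.438 = 3.481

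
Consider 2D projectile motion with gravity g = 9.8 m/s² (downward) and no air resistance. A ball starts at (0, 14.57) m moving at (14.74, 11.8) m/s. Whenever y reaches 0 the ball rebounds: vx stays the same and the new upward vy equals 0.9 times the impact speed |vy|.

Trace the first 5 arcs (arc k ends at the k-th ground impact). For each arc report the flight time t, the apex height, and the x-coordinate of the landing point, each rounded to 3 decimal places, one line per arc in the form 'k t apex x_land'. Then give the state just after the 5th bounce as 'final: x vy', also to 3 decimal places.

1 3.307 21.674 48.749
2 3.786 17.556 104.550
3 3.407 14.220 154.771
4 3.066 11.518 199.970
5 2.760 9.330 240.649
final: 240.649 12.171

Arc 1: start y=14.570, vy=11.800 → t=3.307, apex=21.674, x_land=48.749, impact vy=-20.611
  bounce: vy ← 0.9·20.611 = 18.550
Arc 2: start y=0.000, vy=18.550 → t=3.786, apex=17.556, x_land=104.550, impact vy=-18.550
  bounce: vy ← 0.9·18.550 = 16.695
Arc 3: start y=0.000, vy=16.695 → t=3.407, apex=14.220, x_land=154.771, impact vy=-16.695
  bounce: vy ← 0.9·16.695 = 15.025
Arc 4: start y=0.000, vy=15.025 → t=3.066, apex=11.518, x_land=199.970, impact vy=-15.025
  bounce: vy ← 0.9·15.025 = 13.523
Arc 5: start y=0.000, vy=13.523 → t=2.760, apex=9.330, x_land=240.649, impact vy=-13.523
  bounce: vy ← 0.9·13.523 = 12.171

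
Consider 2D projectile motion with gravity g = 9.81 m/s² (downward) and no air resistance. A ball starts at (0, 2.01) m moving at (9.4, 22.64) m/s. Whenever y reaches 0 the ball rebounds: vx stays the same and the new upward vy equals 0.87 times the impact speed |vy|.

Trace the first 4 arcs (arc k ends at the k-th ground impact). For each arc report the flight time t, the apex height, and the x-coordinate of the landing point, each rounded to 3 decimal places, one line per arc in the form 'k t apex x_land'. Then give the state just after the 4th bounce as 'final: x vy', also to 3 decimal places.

1 4.703 28.135 44.207
2 4.167 21.295 83.379
3 3.626 16.118 117.459
4 3.154 12.200 147.109
final: 147.109 13.460

Arc 1: start y=2.010, vy=22.640 → t=4.703, apex=28.135, x_land=44.207, impact vy=-23.495
  bounce: vy ← 0.87·23.495 = 20.440
Arc 2: start y=0.000, vy=20.440 → t=4.167, apex=21.295, x_land=83.379, impact vy=-20.440
  bounce: vy ← 0.87·20.440 = 17.783
Arc 3: start y=0.000, vy=17.783 → t=3.626, apex=16.118, x_land=117.459, impact vy=-17.783
  bounce: vy ← 0.87·17.783 = 15.471
Arc 4: start y=0.000, vy=15.471 → t=3.154, apex=12.200, x_land=147.109, impact vy=-15.471
  bounce: vy ← 0.87·15.471 = 13.460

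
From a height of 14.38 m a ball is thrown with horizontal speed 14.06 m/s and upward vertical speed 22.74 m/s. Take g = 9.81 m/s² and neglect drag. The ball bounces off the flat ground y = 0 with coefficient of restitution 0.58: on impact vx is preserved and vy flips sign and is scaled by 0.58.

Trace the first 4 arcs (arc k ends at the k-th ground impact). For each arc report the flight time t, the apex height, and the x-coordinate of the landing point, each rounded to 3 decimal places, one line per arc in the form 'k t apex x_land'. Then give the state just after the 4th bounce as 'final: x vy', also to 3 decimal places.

1 5.200 40.736 73.110
2 3.343 13.704 120.112
3 1.939 4.610 147.373
4 1.125 1.551 163.185
final: 163.185 3.199

Arc 1: start y=14.380, vy=22.740 → t=5.200, apex=40.736, x_land=73.110, impact vy=-28.271
  bounce: vy ← 0.58·28.271 = 16.397
Arc 2: start y=0.000, vy=16.397 → t=3.343, apex=13.704, x_land=120.112, impact vy=-16.397
  bounce: vy ← 0.58·16.397 = 9.510
Arc 3: start y=0.000, vy=9.510 → t=1.939, apex=4.610, x_land=147.373, impact vy=-9.510
  bounce: vy ← 0.58·9.510 = 5.516
Arc 4: start y=0.000, vy=5.516 → t=1.125, apex=1.551, x_land=163.185, impact vy=-5.516
  bounce: vy ← 0.58·5.516 = 3.199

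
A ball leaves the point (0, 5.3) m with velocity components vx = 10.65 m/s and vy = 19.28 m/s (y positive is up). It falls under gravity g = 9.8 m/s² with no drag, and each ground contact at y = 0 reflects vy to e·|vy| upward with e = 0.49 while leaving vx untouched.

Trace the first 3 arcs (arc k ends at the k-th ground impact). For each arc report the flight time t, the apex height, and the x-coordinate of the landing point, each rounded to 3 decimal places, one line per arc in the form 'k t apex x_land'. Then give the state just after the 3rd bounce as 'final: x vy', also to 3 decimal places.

1 4.193 24.265 44.652
2 2.181 5.826 67.878
3 1.069 1.399 79.258
final: 79.258 2.566

Arc 1: start y=5.300, vy=19.280 → t=4.193, apex=24.265, x_land=44.652, impact vy=-21.808
  bounce: vy ← 0.49·21.808 = 10.686
Arc 2: start y=0.000, vy=10.686 → t=2.181, apex=5.826, x_land=67.878, impact vy=-10.686
  bounce: vy ← 0.49·10.686 = 5.236
Arc 3: start y=0.000, vy=5.236 → t=1.069, apex=1.399, x_land=79.258, impact vy=-5.236
  bounce: vy ← 0.49·5.236 = 2.566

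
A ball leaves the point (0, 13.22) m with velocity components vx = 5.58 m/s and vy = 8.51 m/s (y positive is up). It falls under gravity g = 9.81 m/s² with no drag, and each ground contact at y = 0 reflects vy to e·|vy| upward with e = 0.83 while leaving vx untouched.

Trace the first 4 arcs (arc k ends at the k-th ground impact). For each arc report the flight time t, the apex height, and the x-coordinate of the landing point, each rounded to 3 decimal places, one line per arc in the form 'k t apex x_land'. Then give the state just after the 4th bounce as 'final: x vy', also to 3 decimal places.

1 2.724 16.911 15.202
2 3.082 11.650 32.401
3 2.558 8.026 46.676
4 2.123 5.529 58.525
final: 58.525 8.645

Arc 1: start y=13.220, vy=8.510 → t=2.724, apex=16.911, x_land=15.202, impact vy=-18.215
  bounce: vy ← 0.83·18.215 = 15.119
Arc 2: start y=0.000, vy=15.119 → t=3.082, apex=11.650, x_land=32.401, impact vy=-15.119
  bounce: vy ← 0.83·15.119 = 12.549
Arc 3: start y=0.000, vy=12.549 → t=2.558, apex=8.026, x_land=46.676, impact vy=-12.549
  bounce: vy ← 0.83·12.549 = 10.415
Arc 4: start y=0.000, vy=10.415 → t=2.123, apex=5.529, x_land=58.525, impact vy=-10.415
  bounce: vy ← 0.83·10.415 = 8.645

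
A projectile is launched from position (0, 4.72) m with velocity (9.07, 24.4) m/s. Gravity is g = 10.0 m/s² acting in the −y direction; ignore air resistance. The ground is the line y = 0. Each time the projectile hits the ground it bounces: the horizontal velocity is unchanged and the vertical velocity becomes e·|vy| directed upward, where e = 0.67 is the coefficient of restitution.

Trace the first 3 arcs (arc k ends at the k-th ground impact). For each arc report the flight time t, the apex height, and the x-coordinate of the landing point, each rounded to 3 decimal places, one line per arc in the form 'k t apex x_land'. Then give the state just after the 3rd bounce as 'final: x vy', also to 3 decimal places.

Arc 1: start y=4.720, vy=24.400 → t=5.066, apex=34.488, x_land=45.952, impact vy=-26.263
  bounce: vy ← 0.67·26.263 = 17.596
Arc 2: start y=0.000, vy=17.596 → t=3.519, apex=15.482, x_land=77.871, impact vy=-17.596
  bounce: vy ← 0.67·17.596 = 11.790
Arc 3: start y=0.000, vy=11.790 → t=2.358, apex=6.950, x_land=99.258, impact vy=-11.790
  bounce: vy ← 0.67·11.790 = 7.899

1 5.066 34.488 45.952
2 3.519 15.482 77.871
3 2.358 6.950 99.258
final: 99.258 7.899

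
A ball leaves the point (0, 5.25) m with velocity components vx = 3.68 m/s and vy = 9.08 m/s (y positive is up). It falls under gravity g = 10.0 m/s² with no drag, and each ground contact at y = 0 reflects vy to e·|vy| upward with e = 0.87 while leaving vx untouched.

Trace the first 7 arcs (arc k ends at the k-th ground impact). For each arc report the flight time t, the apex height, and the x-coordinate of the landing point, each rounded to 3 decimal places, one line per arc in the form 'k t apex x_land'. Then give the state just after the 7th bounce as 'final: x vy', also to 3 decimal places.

1 2.277 9.372 8.380
2 2.382 7.094 17.146
3 2.073 5.369 24.773
4 1.803 4.064 31.409
5 1.569 3.076 37.182
6 1.365 2.328 42.204
7 1.187 1.762 46.574
final: 46.574 5.165

Arc 1: start y=5.250, vy=9.080 → t=2.277, apex=9.372, x_land=8.380, impact vy=-13.691
  bounce: vy ← 0.87·13.691 = 11.911
Arc 2: start y=0.000, vy=11.911 → t=2.382, apex=7.094, x_land=17.146, impact vy=-11.911
  bounce: vy ← 0.87·11.911 = 10.363
Arc 3: start y=0.000, vy=10.363 → t=2.073, apex=5.369, x_land=24.773, impact vy=-10.363
  bounce: vy ← 0.87·10.363 = 9.016
Arc 4: start y=0.000, vy=9.016 → t=1.803, apex=4.064, x_land=31.409, impact vy=-9.016
  bounce: vy ← 0.87·9.016 = 7.844
Arc 5: start y=0.000, vy=7.844 → t=1.569, apex=3.076, x_land=37.182, impact vy=-7.844
  bounce: vy ← 0.87·7.844 = 6.824
Arc 6: start y=0.000, vy=6.824 → t=1.365, apex=2.328, x_land=42.204, impact vy=-6.824
  bounce: vy ← 0.87·6.824 = 5.937
Arc 7: start y=0.000, vy=5.937 → t=1.187, apex=1.762, x_land=46.574, impact vy=-5.937
  bounce: vy ← 0.87·5.937 = 5.165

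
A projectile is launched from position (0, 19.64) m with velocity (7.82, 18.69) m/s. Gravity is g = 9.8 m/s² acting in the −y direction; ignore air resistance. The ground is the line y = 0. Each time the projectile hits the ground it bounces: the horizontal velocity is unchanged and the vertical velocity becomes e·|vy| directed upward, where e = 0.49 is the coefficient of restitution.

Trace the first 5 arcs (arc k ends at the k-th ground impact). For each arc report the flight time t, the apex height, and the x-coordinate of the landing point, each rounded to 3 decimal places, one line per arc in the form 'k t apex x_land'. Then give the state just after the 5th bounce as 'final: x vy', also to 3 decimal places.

Arc 1: start y=19.640, vy=18.690 → t=4.672, apex=37.462, x_land=36.536, impact vy=-27.097
  bounce: vy ← 0.49·27.097 = 13.278
Arc 2: start y=0.000, vy=13.278 → t=2.710, apex=8.995, x_land=57.726, impact vy=-13.278
  bounce: vy ← 0.49·13.278 = 6.506
Arc 3: start y=0.000, vy=6.506 → t=1.328, apex=2.160, x_land=68.109, impact vy=-6.506
  bounce: vy ← 0.49·6.506 = 3.188
Arc 4: start y=0.000, vy=3.188 → t=0.651, apex=0.519, x_land=73.197, impact vy=-3.188
  bounce: vy ← 0.49·3.188 = 1.562
Arc 5: start y=0.000, vy=1.562 → t=0.319, apex=0.124, x_land=75.690, impact vy=-1.562
  bounce: vy ← 0.49·1.562 = 0.765

1 4.672 37.462 36.536
2 2.710 8.995 57.726
3 1.328 2.160 68.109
4 0.651 0.519 73.197
5 0.319 0.124 75.690
final: 75.690 0.765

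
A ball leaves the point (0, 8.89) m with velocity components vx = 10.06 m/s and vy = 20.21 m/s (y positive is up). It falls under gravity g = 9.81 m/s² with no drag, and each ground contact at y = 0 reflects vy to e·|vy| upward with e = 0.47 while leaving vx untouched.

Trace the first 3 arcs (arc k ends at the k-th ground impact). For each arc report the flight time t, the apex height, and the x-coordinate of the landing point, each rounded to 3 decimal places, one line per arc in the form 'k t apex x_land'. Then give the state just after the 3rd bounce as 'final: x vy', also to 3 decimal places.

Arc 1: start y=8.890, vy=20.210 → t=4.521, apex=29.708, x_land=45.483, impact vy=-24.143
  bounce: vy ← 0.47·24.143 = 11.347
Arc 2: start y=0.000, vy=11.347 → t=2.313, apex=6.562, x_land=68.755, impact vy=-11.347
  bounce: vy ← 0.47·11.347 = 5.333
Arc 3: start y=0.000, vy=5.333 → t=1.087, apex=1.450, x_land=79.693, impact vy=-5.333
  bounce: vy ← 0.47·5.333 = 2.507

1 4.521 29.708 45.483
2 2.313 6.562 68.755
3 1.087 1.450 79.693
final: 79.693 2.507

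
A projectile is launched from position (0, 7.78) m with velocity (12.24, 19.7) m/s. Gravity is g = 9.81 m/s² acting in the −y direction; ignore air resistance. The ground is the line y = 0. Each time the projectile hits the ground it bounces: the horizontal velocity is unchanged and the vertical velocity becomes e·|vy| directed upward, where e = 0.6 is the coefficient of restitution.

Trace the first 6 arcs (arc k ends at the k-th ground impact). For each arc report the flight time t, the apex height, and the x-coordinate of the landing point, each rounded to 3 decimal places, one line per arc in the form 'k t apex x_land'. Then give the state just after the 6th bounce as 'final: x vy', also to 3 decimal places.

1 4.379 27.560 53.594
2 2.844 9.922 88.410
3 1.707 3.572 109.300
4 1.024 1.286 121.834
5 0.614 0.463 129.354
6 0.369 0.167 133.867
final: 133.867 1.085

Arc 1: start y=7.780, vy=19.700 → t=4.379, apex=27.560, x_land=53.594, impact vy=-23.254
  bounce: vy ← 0.6·23.254 = 13.952
Arc 2: start y=0.000, vy=13.952 → t=2.844, apex=9.922, x_land=88.410, impact vy=-13.952
  bounce: vy ← 0.6·13.952 = 8.371
Arc 3: start y=0.000, vy=8.371 → t=1.707, apex=3.572, x_land=109.300, impact vy=-8.371
  bounce: vy ← 0.6·8.371 = 5.023
Arc 4: start y=0.000, vy=5.023 → t=1.024, apex=1.286, x_land=121.834, impact vy=-5.023
  bounce: vy ← 0.6·5.023 = 3.014
Arc 5: start y=0.000, vy=3.014 → t=0.614, apex=0.463, x_land=129.354, impact vy=-3.014
  bounce: vy ← 0.6·3.014 = 1.808
Arc 6: start y=0.000, vy=1.808 → t=0.369, apex=0.167, x_land=133.867, impact vy=-1.808
  bounce: vy ← 0.6·1.808 = 1.085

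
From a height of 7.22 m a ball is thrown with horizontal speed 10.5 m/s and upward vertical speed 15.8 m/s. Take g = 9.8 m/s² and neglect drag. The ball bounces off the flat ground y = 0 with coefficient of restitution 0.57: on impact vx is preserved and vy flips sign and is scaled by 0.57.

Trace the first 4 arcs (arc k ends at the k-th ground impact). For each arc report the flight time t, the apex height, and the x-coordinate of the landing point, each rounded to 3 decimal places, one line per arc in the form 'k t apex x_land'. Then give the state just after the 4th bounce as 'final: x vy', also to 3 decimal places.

1 3.630 19.957 38.119
2 2.301 6.484 62.276
3 1.311 2.107 76.045
4 0.747 0.684 83.894
final: 83.894 2.088

Arc 1: start y=7.220, vy=15.800 → t=3.630, apex=19.957, x_land=38.119, impact vy=-19.778
  bounce: vy ← 0.57·19.778 = 11.273
Arc 2: start y=0.000, vy=11.273 → t=2.301, apex=6.484, x_land=62.276, impact vy=-11.273
  bounce: vy ← 0.57·11.273 = 6.426
Arc 3: start y=0.000, vy=6.426 → t=1.311, apex=2.107, x_land=76.045, impact vy=-6.426
  bounce: vy ← 0.57·6.426 = 3.663
Arc 4: start y=0.000, vy=3.663 → t=0.747, apex=0.684, x_land=83.894, impact vy=-3.663
  bounce: vy ← 0.57·3.663 = 2.088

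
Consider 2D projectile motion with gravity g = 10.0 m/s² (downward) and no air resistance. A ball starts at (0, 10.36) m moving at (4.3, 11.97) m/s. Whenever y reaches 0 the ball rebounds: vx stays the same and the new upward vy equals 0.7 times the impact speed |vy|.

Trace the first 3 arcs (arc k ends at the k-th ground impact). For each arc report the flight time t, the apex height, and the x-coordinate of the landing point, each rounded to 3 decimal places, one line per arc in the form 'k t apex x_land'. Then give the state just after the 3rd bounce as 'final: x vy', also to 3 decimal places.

Arc 1: start y=10.360, vy=11.970 → t=3.069, apex=17.524, x_land=13.197, impact vy=-18.721
  bounce: vy ← 0.7·18.721 = 13.105
Arc 2: start y=0.000, vy=13.105 → t=2.621, apex=8.587, x_land=24.467, impact vy=-13.105
  bounce: vy ← 0.7·13.105 = 9.173
Arc 3: start y=0.000, vy=9.173 → t=1.835, apex=4.208, x_land=32.356, impact vy=-9.173
  bounce: vy ← 0.7·9.173 = 6.421

1 3.069 17.524 13.197
2 2.621 8.587 24.467
3 1.835 4.208 32.356
final: 32.356 6.421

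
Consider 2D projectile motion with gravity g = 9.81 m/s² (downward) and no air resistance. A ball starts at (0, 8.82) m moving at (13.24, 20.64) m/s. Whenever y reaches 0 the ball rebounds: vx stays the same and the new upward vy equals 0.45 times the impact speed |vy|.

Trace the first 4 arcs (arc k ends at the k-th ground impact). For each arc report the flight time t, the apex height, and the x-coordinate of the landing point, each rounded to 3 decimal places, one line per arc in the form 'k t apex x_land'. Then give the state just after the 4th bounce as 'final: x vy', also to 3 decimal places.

Arc 1: start y=8.820, vy=20.640 → t=4.599, apex=30.533, x_land=60.890, impact vy=-24.476
  bounce: vy ← 0.45·24.476 = 11.014
Arc 2: start y=0.000, vy=11.014 → t=2.245, apex=6.183, x_land=90.620, impact vy=-11.014
  bounce: vy ← 0.45·11.014 = 4.956
Arc 3: start y=0.000, vy=4.956 → t=1.010, apex=1.252, x_land=103.999, impact vy=-4.956
  bounce: vy ← 0.45·4.956 = 2.230
Arc 4: start y=0.000, vy=2.230 → t=0.455, apex=0.254, x_land=110.019, impact vy=-2.230
  bounce: vy ← 0.45·2.230 = 1.004

1 4.599 30.533 60.890
2 2.245 6.183 90.620
3 1.010 1.252 103.999
4 0.455 0.254 110.019
final: 110.019 1.004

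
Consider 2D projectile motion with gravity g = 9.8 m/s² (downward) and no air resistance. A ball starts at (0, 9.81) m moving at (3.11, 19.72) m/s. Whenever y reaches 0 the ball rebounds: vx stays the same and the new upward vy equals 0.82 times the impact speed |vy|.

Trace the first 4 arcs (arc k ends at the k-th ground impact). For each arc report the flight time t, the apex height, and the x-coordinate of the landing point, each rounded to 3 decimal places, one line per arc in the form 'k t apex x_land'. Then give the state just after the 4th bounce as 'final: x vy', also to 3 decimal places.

Arc 1: start y=9.810, vy=19.720 → t=4.472, apex=29.651, x_land=13.908, impact vy=-24.107
  bounce: vy ← 0.82·24.107 = 19.768
Arc 2: start y=0.000, vy=19.768 → t=4.034, apex=19.937, x_land=26.455, impact vy=-19.768
  bounce: vy ← 0.82·19.768 = 16.210
Arc 3: start y=0.000, vy=16.210 → t=3.308, apex=13.406, x_land=36.743, impact vy=-16.210
  bounce: vy ← 0.82·16.210 = 13.292
Arc 4: start y=0.000, vy=13.292 → t=2.713, apex=9.014, x_land=45.179, impact vy=-13.292
  bounce: vy ← 0.82·13.292 = 10.899

1 4.472 29.651 13.908
2 4.034 19.937 26.455
3 3.308 13.406 36.743
4 2.713 9.014 45.179
final: 45.179 10.899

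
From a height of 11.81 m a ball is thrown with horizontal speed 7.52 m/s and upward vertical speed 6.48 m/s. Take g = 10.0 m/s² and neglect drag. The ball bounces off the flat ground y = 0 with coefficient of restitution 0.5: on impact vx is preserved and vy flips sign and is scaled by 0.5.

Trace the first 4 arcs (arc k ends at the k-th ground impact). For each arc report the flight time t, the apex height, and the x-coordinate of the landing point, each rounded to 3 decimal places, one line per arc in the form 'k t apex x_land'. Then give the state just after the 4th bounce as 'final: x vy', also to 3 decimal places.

1 2.316 13.910 17.416
2 1.668 3.477 29.958
3 0.834 0.869 36.230
4 0.417 0.217 39.365
final: 39.365 1.042

Arc 1: start y=11.810, vy=6.480 → t=2.316, apex=13.910, x_land=17.416, impact vy=-16.679
  bounce: vy ← 0.5·16.679 = 8.340
Arc 2: start y=0.000, vy=8.340 → t=1.668, apex=3.477, x_land=29.958, impact vy=-8.340
  bounce: vy ← 0.5·8.340 = 4.170
Arc 3: start y=0.000, vy=4.170 → t=0.834, apex=0.869, x_land=36.230, impact vy=-4.170
  bounce: vy ← 0.5·4.170 = 2.085
Arc 4: start y=0.000, vy=2.085 → t=0.417, apex=0.217, x_land=39.365, impact vy=-2.085
  bounce: vy ← 0.5·2.085 = 1.042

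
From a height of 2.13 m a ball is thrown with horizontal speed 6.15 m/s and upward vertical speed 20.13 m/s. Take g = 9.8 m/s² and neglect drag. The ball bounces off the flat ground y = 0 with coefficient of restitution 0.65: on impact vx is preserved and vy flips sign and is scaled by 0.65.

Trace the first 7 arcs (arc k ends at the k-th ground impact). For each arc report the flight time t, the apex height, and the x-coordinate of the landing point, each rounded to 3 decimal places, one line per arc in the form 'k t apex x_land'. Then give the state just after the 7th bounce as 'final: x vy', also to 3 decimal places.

Arc 1: start y=2.130, vy=20.130 → t=4.211, apex=22.804, x_land=25.900, impact vy=-21.142
  bounce: vy ← 0.65·21.142 = 13.742
Arc 2: start y=0.000, vy=13.742 → t=2.804, apex=9.635, x_land=43.148, impact vy=-13.742
  bounce: vy ← 0.65·13.742 = 8.932
Arc 3: start y=0.000, vy=8.932 → t=1.823, apex=4.071, x_land=54.359, impact vy=-8.932
  bounce: vy ← 0.65·8.932 = 5.806
Arc 4: start y=0.000, vy=5.806 → t=1.185, apex=1.720, x_land=61.646, impact vy=-5.806
  bounce: vy ← 0.65·5.806 = 3.774
Arc 5: start y=0.000, vy=3.774 → t=0.770, apex=0.727, x_land=66.382, impact vy=-3.774
  bounce: vy ← 0.65·3.774 = 2.453
Arc 6: start y=0.000, vy=2.453 → t=0.501, apex=0.307, x_land=69.461, impact vy=-2.453
  bounce: vy ← 0.65·2.453 = 1.594
Arc 7: start y=0.000, vy=1.594 → t=0.325, apex=0.130, x_land=71.462, impact vy=-1.594
  bounce: vy ← 0.65·1.594 = 1.036

1 4.211 22.804 25.900
2 2.804 9.635 43.148
3 1.823 4.071 54.359
4 1.185 1.720 61.646
5 0.770 0.727 66.382
6 0.501 0.307 69.461
7 0.325 0.130 71.462
final: 71.462 1.036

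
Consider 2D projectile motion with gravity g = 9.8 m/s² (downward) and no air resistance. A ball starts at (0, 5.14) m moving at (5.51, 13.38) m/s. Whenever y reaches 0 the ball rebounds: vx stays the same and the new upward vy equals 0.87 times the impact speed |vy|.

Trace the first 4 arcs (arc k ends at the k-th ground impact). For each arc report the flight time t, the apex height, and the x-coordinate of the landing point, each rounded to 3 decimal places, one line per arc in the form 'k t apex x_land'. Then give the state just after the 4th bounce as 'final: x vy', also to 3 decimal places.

1 3.072 14.274 16.927
2 2.970 10.804 33.291
3 2.584 8.177 47.527
4 2.248 6.190 59.912
final: 59.912 9.582

Arc 1: start y=5.140, vy=13.380 → t=3.072, apex=14.274, x_land=16.927, impact vy=-16.726
  bounce: vy ← 0.87·16.726 = 14.552
Arc 2: start y=0.000, vy=14.552 → t=2.970, apex=10.804, x_land=33.291, impact vy=-14.552
  bounce: vy ← 0.87·14.552 = 12.660
Arc 3: start y=0.000, vy=12.660 → t=2.584, apex=8.177, x_land=47.527, impact vy=-12.660
  bounce: vy ← 0.87·12.660 = 11.014
Arc 4: start y=0.000, vy=11.014 → t=2.248, apex=6.190, x_land=59.912, impact vy=-11.014
  bounce: vy ← 0.87·11.014 = 9.582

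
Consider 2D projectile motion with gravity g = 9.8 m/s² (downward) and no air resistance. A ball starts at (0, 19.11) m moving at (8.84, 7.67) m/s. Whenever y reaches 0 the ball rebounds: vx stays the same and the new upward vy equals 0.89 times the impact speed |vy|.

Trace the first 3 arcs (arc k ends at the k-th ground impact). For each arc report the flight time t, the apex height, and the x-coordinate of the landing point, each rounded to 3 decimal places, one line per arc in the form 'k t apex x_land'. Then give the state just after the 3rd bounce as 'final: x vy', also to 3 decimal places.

1 2.907 22.111 25.697
2 3.781 17.514 59.123
3 3.365 13.873 88.872
final: 88.872 14.676

Arc 1: start y=19.110, vy=7.670 → t=2.907, apex=22.111, x_land=25.697, impact vy=-20.818
  bounce: vy ← 0.89·20.818 = 18.528
Arc 2: start y=0.000, vy=18.528 → t=3.781, apex=17.514, x_land=59.123, impact vy=-18.528
  bounce: vy ← 0.89·18.528 = 16.490
Arc 3: start y=0.000, vy=16.490 → t=3.365, apex=13.873, x_land=88.872, impact vy=-16.490
  bounce: vy ← 0.89·16.490 = 14.676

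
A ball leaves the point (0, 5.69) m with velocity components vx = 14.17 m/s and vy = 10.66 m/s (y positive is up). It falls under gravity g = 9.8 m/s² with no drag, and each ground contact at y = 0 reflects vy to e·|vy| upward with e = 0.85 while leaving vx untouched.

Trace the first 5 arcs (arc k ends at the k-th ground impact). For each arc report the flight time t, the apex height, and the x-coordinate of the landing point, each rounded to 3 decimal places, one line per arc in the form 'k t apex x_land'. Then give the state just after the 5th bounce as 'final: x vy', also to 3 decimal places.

Arc 1: start y=5.690, vy=10.660 → t=2.619, apex=11.488, x_land=37.110, impact vy=-15.005
  bounce: vy ← 0.85·15.005 = 12.755
Arc 2: start y=0.000, vy=12.755 → t=2.603, apex=8.300, x_land=73.994, impact vy=-12.755
  bounce: vy ← 0.85·12.755 = 10.841
Arc 3: start y=0.000, vy=10.841 → t=2.213, apex=5.997, x_land=105.345, impact vy=-10.841
  bounce: vy ← 0.85·10.841 = 9.215
Arc 4: start y=0.000, vy=9.215 → t=1.881, apex=4.333, x_land=131.994, impact vy=-9.215
  bounce: vy ← 0.85·9.215 = 7.833
Arc 5: start y=0.000, vy=7.833 → t=1.599, apex=3.130, x_land=154.645, impact vy=-7.833
  bounce: vy ← 0.85·7.833 = 6.658

1 2.619 11.488 37.110
2 2.603 8.300 73.994
3 2.213 5.997 105.345
4 1.881 4.333 131.994
5 1.599 3.130 154.645
final: 154.645 6.658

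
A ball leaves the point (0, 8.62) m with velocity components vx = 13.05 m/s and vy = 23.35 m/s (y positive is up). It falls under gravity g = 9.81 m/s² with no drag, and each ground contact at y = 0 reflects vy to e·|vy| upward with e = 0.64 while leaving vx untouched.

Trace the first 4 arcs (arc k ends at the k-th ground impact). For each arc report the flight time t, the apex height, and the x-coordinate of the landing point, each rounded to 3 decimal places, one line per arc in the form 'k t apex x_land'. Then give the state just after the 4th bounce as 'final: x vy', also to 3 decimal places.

1 5.105 36.409 66.617
2 3.487 14.913 112.126
3 2.232 6.108 141.253
4 1.428 2.502 159.894
final: 159.894 4.484

Arc 1: start y=8.620, vy=23.350 → t=5.105, apex=36.409, x_land=66.617, impact vy=-26.727
  bounce: vy ← 0.64·26.727 = 17.105
Arc 2: start y=0.000, vy=17.105 → t=3.487, apex=14.913, x_land=112.126, impact vy=-17.105
  bounce: vy ← 0.64·17.105 = 10.947
Arc 3: start y=0.000, vy=10.947 → t=2.232, apex=6.108, x_land=141.253, impact vy=-10.947
  bounce: vy ← 0.64·10.947 = 7.006
Arc 4: start y=0.000, vy=7.006 → t=1.428, apex=2.502, x_land=159.894, impact vy=-7.006
  bounce: vy ← 0.64·7.006 = 4.484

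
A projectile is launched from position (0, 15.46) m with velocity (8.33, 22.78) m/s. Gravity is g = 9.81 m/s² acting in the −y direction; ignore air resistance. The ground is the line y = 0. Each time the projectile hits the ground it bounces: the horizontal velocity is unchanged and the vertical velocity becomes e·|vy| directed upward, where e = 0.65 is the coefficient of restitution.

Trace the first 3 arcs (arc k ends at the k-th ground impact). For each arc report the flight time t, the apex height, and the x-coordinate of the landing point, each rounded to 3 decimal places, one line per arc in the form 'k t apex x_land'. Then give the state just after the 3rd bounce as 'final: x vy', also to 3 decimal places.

Arc 1: start y=15.460, vy=22.780 → t=5.245, apex=41.909, x_land=43.692, impact vy=-28.675
  bounce: vy ← 0.65·28.675 = 18.639
Arc 2: start y=0.000, vy=18.639 → t=3.800, apex=17.707, x_land=75.346, impact vy=-18.639
  bounce: vy ← 0.65·18.639 = 12.115
Arc 3: start y=0.000, vy=12.115 → t=2.470, apex=7.481, x_land=95.920, impact vy=-12.115
  bounce: vy ← 0.65·12.115 = 7.875

1 5.245 41.909 43.692
2 3.800 17.707 75.346
3 2.470 7.481 95.920
final: 95.920 7.875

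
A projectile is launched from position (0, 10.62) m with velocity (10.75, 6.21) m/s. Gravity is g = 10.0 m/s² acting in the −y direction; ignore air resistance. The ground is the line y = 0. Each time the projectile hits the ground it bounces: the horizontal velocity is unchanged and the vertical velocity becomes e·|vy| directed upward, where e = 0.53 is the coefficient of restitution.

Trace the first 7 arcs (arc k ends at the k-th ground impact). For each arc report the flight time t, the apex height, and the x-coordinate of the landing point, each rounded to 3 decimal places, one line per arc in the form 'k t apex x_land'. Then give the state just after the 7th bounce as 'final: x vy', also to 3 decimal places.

1 2.205 12.548 23.706
2 1.679 3.525 41.758
3 0.890 0.990 51.325
4 0.472 0.278 56.396
5 0.250 0.078 59.083
6 0.132 0.022 60.508
7 0.070 0.006 61.262
final: 61.262 0.186

Arc 1: start y=10.620, vy=6.210 → t=2.205, apex=12.548, x_land=23.706, impact vy=-15.842
  bounce: vy ← 0.53·15.842 = 8.396
Arc 2: start y=0.000, vy=8.396 → t=1.679, apex=3.525, x_land=41.758, impact vy=-8.396
  bounce: vy ← 0.53·8.396 = 4.450
Arc 3: start y=0.000, vy=4.450 → t=0.890, apex=0.990, x_land=51.325, impact vy=-4.450
  bounce: vy ← 0.53·4.450 = 2.358
Arc 4: start y=0.000, vy=2.358 → t=0.472, apex=0.278, x_land=56.396, impact vy=-2.358
  bounce: vy ← 0.53·2.358 = 1.250
Arc 5: start y=0.000, vy=1.250 → t=0.250, apex=0.078, x_land=59.083, impact vy=-1.250
  bounce: vy ← 0.53·1.250 = 0.662
Arc 6: start y=0.000, vy=0.662 → t=0.132, apex=0.022, x_land=60.508, impact vy=-0.662
  bounce: vy ← 0.53·0.662 = 0.351
Arc 7: start y=0.000, vy=0.351 → t=0.070, apex=0.006, x_land=61.262, impact vy=-0.351
  bounce: vy ← 0.53·0.351 = 0.186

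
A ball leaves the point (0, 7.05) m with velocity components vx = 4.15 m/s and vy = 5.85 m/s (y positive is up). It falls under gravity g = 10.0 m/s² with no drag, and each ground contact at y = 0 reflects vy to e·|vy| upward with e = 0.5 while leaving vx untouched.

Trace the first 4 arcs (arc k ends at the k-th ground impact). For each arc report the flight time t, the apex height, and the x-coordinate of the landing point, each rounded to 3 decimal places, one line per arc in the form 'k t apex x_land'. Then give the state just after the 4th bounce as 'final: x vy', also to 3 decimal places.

Arc 1: start y=7.050, vy=5.850 → t=1.909, apex=8.761, x_land=7.921, impact vy=-13.237
  bounce: vy ← 0.5·13.237 = 6.619
Arc 2: start y=0.000, vy=6.619 → t=1.324, apex=2.190, x_land=13.415, impact vy=-6.619
  bounce: vy ← 0.5·6.619 = 3.309
Arc 3: start y=0.000, vy=3.309 → t=0.662, apex=0.548, x_land=16.161, impact vy=-3.309
  bounce: vy ← 0.5·3.309 = 1.655
Arc 4: start y=0.000, vy=1.655 → t=0.331, apex=0.137, x_land=17.535, impact vy=-1.655
  bounce: vy ← 0.5·1.655 = 0.827

1 1.909 8.761 7.921
2 1.324 2.190 13.415
3 0.662 0.548 16.161
4 0.331 0.137 17.535
final: 17.535 0.827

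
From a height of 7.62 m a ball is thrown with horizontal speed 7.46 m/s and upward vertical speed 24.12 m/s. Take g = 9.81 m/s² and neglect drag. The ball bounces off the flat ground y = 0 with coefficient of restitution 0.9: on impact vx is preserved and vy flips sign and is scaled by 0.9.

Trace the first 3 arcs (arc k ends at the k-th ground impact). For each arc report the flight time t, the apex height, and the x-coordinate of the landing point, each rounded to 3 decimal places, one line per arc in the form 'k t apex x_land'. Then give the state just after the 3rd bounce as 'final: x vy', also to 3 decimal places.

1 5.215 37.272 38.906
2 4.962 30.190 75.922
3 4.466 24.454 109.236
final: 109.236 19.714

Arc 1: start y=7.620, vy=24.120 → t=5.215, apex=37.272, x_land=38.906, impact vy=-27.042
  bounce: vy ← 0.9·27.042 = 24.338
Arc 2: start y=0.000, vy=24.338 → t=4.962, apex=30.190, x_land=75.922, impact vy=-24.338
  bounce: vy ← 0.9·24.338 = 21.904
Arc 3: start y=0.000, vy=21.904 → t=4.466, apex=24.454, x_land=109.236, impact vy=-21.904
  bounce: vy ← 0.9·21.904 = 19.714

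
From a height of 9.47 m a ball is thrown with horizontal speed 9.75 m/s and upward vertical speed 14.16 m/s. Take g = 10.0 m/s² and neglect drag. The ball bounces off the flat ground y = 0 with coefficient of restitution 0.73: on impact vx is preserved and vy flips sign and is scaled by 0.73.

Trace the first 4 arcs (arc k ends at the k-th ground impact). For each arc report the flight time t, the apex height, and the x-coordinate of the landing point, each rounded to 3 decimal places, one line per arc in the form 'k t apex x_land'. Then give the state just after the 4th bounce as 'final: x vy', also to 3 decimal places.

1 3.391 19.495 33.058
2 2.883 10.389 61.167
3 2.105 5.536 81.686
4 1.536 2.950 96.665
final: 96.665 5.608

Arc 1: start y=9.470, vy=14.160 → t=3.391, apex=19.495, x_land=33.058, impact vy=-19.746
  bounce: vy ← 0.73·19.746 = 14.415
Arc 2: start y=0.000, vy=14.415 → t=2.883, apex=10.389, x_land=61.167, impact vy=-14.415
  bounce: vy ← 0.73·14.415 = 10.523
Arc 3: start y=0.000, vy=10.523 → t=2.105, apex=5.536, x_land=81.686, impact vy=-10.523
  bounce: vy ← 0.73·10.523 = 7.682
Arc 4: start y=0.000, vy=7.682 → t=1.536, apex=2.950, x_land=96.665, impact vy=-7.682
  bounce: vy ← 0.73·7.682 = 5.608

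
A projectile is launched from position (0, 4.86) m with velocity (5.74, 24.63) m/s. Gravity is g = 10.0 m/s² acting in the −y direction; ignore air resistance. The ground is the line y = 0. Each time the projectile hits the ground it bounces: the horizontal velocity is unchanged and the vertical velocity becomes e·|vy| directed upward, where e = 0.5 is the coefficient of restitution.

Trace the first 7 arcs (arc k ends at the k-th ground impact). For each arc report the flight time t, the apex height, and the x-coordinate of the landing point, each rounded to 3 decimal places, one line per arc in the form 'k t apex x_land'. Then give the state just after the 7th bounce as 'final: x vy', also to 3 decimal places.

Arc 1: start y=4.860, vy=24.630 → t=5.116, apex=35.192, x_land=29.366, impact vy=-26.530
  bounce: vy ← 0.5·26.530 = 13.265
Arc 2: start y=0.000, vy=13.265 → t=2.653, apex=8.798, x_land=44.594, impact vy=-13.265
  bounce: vy ← 0.5·13.265 = 6.632
Arc 3: start y=0.000, vy=6.632 → t=1.326, apex=2.199, x_land=52.208, impact vy=-6.632
  bounce: vy ← 0.5·6.632 = 3.316
Arc 4: start y=0.000, vy=3.316 → t=0.663, apex=0.550, x_land=56.015, impact vy=-3.316
  bounce: vy ← 0.5·3.316 = 1.658
Arc 5: start y=0.000, vy=1.658 → t=0.332, apex=0.137, x_land=57.919, impact vy=-1.658
  bounce: vy ← 0.5·1.658 = 0.829
Arc 6: start y=0.000, vy=0.829 → t=0.166, apex=0.034, x_land=58.870, impact vy=-0.829
  bounce: vy ← 0.5·0.829 = 0.415
Arc 7: start y=0.000, vy=0.415 → t=0.083, apex=0.009, x_land=59.346, impact vy=-0.415
  bounce: vy ← 0.5·0.415 = 0.207

1 5.116 35.192 29.366
2 2.653 8.798 44.594
3 1.326 2.199 52.208
4 0.663 0.550 56.015
5 0.332 0.137 57.919
6 0.166 0.034 58.870
7 0.083 0.009 59.346
final: 59.346 0.207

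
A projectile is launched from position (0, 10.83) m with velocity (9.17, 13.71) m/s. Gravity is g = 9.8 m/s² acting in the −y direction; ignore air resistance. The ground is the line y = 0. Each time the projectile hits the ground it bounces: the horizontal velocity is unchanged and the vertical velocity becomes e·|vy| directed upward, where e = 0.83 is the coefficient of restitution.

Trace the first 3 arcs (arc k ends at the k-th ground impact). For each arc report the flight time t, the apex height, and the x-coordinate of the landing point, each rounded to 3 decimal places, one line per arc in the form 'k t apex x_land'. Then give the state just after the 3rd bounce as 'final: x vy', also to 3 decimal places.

Arc 1: start y=10.830, vy=13.710 → t=3.440, apex=20.420, x_land=31.548, impact vy=-20.006
  bounce: vy ← 0.83·20.006 = 16.605
Arc 2: start y=0.000, vy=16.605 → t=3.389, apex=14.067, x_land=62.623, impact vy=-16.605
  bounce: vy ← 0.83·16.605 = 13.782
Arc 3: start y=0.000, vy=13.782 → t=2.813, apex=9.691, x_land=88.415, impact vy=-13.782
  bounce: vy ← 0.83·13.782 = 11.439

1 3.440 20.420 31.548
2 3.389 14.067 62.623
3 2.813 9.691 88.415
final: 88.415 11.439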